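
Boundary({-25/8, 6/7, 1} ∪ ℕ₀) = {-25/8, 6/7} ∪ ℕ₀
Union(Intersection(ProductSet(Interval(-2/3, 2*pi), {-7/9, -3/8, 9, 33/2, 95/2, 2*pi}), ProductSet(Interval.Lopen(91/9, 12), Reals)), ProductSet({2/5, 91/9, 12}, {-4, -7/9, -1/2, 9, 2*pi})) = ProductSet({2/5, 91/9, 12}, {-4, -7/9, -1/2, 9, 2*pi})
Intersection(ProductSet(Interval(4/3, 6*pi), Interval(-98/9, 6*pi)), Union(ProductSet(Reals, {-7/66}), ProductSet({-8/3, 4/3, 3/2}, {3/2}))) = Union(ProductSet({4/3, 3/2}, {3/2}), ProductSet(Interval(4/3, 6*pi), {-7/66}))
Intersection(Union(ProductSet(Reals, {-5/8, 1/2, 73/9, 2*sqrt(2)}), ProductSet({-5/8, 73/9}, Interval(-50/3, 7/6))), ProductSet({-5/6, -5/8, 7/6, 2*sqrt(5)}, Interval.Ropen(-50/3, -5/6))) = ProductSet({-5/8}, Interval.Ropen(-50/3, -5/6))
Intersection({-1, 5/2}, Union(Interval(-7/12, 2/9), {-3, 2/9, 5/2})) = {5/2}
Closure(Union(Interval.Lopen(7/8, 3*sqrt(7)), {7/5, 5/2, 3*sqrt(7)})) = Interval(7/8, 3*sqrt(7))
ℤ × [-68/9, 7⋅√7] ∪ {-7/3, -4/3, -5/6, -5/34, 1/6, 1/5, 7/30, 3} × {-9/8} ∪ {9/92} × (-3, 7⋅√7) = (ℤ × [-68/9, 7⋅√7]) ∪ ({9/92} × (-3, 7⋅√7)) ∪ ({-7/3, -4/3, -5/6, -5/34, 1/6, 1/5, 7/30, 3} × {-9/8})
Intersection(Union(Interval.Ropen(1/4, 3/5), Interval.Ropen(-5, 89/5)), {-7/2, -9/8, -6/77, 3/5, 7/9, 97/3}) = {-7/2, -9/8, -6/77, 3/5, 7/9}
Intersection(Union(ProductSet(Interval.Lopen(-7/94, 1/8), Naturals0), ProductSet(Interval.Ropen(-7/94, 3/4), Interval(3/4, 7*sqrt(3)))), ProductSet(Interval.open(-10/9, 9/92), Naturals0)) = Union(ProductSet(Interval.Ropen(-7/94, 9/92), Range(1, 13, 1)), ProductSet(Interval.open(-7/94, 9/92), Naturals0))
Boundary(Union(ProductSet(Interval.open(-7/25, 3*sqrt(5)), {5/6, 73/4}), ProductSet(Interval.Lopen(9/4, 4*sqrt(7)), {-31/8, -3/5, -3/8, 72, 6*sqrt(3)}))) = Union(ProductSet(Interval(-7/25, 3*sqrt(5)), {5/6, 73/4}), ProductSet(Interval(9/4, 4*sqrt(7)), {-31/8, -3/5, -3/8, 72, 6*sqrt(3)}))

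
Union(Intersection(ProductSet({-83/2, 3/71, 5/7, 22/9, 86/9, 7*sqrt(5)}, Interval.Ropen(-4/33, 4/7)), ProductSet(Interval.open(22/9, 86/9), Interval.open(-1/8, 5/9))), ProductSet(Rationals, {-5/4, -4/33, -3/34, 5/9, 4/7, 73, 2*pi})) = ProductSet(Rationals, {-5/4, -4/33, -3/34, 5/9, 4/7, 73, 2*pi})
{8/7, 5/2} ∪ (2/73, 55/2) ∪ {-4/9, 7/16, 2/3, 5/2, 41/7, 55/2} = {-4/9} ∪ (2/73, 55/2]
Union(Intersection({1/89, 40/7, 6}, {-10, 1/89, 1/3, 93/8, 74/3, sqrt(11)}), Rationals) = Rationals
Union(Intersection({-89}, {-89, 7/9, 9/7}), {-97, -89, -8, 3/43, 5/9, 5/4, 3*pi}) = {-97, -89, -8, 3/43, 5/9, 5/4, 3*pi}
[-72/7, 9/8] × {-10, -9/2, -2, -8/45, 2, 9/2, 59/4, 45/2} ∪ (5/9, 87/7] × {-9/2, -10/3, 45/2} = ((5/9, 87/7] × {-9/2, -10/3, 45/2}) ∪ ([-72/7, 9/8] × {-10, -9/2, -2, -8/45, 2, 9/2, 59/4, 45/2})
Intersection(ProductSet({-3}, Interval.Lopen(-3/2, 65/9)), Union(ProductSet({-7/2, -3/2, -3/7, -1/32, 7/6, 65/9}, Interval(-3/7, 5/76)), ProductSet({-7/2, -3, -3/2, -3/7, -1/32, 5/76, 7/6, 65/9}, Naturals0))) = ProductSet({-3}, Range(0, 8, 1))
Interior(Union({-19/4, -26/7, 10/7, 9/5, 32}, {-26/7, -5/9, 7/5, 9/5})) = EmptySet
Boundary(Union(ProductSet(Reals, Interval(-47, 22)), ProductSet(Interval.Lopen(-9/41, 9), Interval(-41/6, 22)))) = ProductSet(Reals, {-47, 22})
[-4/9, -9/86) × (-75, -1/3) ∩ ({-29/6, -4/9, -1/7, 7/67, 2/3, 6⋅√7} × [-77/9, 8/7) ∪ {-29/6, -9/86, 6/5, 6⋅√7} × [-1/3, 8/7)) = {-4/9, -1/7} × [-77/9, -1/3)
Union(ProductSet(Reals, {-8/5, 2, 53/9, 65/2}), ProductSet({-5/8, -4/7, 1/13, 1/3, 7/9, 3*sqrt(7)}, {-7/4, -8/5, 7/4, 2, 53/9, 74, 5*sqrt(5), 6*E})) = Union(ProductSet({-5/8, -4/7, 1/13, 1/3, 7/9, 3*sqrt(7)}, {-7/4, -8/5, 7/4, 2, 53/9, 74, 5*sqrt(5), 6*E}), ProductSet(Reals, {-8/5, 2, 53/9, 65/2}))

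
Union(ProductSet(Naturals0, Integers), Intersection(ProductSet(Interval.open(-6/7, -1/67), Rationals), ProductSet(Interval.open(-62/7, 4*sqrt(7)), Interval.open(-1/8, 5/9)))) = Union(ProductSet(Interval.open(-6/7, -1/67), Intersection(Interval.open(-1/8, 5/9), Rationals)), ProductSet(Naturals0, Integers))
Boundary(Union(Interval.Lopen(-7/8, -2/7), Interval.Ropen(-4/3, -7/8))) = {-4/3, -7/8, -2/7}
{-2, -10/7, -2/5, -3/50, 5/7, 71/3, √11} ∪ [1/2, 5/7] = {-2, -10/7, -2/5, -3/50, 71/3, √11} ∪ [1/2, 5/7]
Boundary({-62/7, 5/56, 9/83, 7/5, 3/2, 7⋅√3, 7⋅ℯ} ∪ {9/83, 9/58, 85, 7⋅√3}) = {-62/7, 5/56, 9/83, 9/58, 7/5, 3/2, 85, 7⋅√3, 7⋅ℯ}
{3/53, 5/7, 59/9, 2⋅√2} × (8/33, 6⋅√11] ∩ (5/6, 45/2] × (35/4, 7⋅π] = {59/9, 2⋅√2} × (35/4, 6⋅√11]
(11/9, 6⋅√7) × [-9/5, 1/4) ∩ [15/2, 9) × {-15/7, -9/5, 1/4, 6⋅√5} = [15/2, 9) × {-9/5}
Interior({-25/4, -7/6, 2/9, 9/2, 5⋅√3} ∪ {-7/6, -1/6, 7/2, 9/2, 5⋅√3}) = ∅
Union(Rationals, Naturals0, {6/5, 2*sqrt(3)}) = Union({2*sqrt(3)}, Rationals)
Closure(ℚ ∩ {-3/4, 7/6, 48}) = {-3/4, 7/6, 48}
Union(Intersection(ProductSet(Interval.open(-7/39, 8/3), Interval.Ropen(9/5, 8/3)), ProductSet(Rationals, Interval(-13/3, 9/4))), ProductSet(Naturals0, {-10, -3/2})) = Union(ProductSet(Intersection(Interval.open(-7/39, 8/3), Rationals), Interval(9/5, 9/4)), ProductSet(Naturals0, {-10, -3/2}))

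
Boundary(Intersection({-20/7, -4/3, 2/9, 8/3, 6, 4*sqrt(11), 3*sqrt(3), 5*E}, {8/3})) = {8/3}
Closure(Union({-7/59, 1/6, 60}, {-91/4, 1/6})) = {-91/4, -7/59, 1/6, 60}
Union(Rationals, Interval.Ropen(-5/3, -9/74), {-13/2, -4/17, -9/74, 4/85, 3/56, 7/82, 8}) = Union(Interval(-5/3, -9/74), Rationals)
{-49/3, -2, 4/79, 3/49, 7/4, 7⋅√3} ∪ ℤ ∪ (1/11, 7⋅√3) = ℤ ∪ {-49/3, 4/79, 3/49} ∪ (1/11, 7⋅√3]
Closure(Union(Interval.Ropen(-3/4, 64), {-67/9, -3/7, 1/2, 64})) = Union({-67/9}, Interval(-3/4, 64))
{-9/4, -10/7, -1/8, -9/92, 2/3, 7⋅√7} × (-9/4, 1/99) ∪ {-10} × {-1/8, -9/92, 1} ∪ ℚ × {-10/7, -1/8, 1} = (ℚ × {-10/7, -1/8, 1}) ∪ ({-10} × {-1/8, -9/92, 1}) ∪ ({-9/4, -10/7, -1/8, -9/92, 2/3, 7⋅√7} × (-9/4, 1/99))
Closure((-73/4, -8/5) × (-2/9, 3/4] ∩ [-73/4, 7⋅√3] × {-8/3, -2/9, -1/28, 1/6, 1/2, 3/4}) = [-73/4, -8/5] × {-1/28, 1/6, 1/2, 3/4}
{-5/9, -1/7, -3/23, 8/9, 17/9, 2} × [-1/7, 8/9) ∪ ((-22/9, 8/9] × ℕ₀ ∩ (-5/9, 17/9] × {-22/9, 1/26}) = {-5/9, -1/7, -3/23, 8/9, 17/9, 2} × [-1/7, 8/9)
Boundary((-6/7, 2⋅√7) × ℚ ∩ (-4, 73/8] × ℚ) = [-6/7, 2⋅√7] × ℝ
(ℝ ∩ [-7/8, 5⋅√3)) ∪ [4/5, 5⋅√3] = [-7/8, 5⋅√3]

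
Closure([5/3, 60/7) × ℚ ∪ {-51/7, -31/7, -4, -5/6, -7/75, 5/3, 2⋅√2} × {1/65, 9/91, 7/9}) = ([5/3, 60/7] × ℝ) ∪ ({-51/7, -31/7, -4, -5/6, -7/75, 5/3, 2⋅√2} × {1/65, 9/91, 7/9})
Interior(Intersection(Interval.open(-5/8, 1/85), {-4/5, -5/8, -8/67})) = EmptySet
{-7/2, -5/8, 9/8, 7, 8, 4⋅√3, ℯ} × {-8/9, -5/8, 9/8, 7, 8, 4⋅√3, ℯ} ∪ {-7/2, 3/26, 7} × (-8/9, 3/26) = ({-7/2, 3/26, 7} × (-8/9, 3/26)) ∪ ({-7/2, -5/8, 9/8, 7, 8, 4⋅√3, ℯ} × {-8/9, -5/8, 9/8, 7, 8, 4⋅√3, ℯ})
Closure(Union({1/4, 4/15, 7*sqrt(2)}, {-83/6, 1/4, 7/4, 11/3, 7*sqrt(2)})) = {-83/6, 1/4, 4/15, 7/4, 11/3, 7*sqrt(2)}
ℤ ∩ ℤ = ℤ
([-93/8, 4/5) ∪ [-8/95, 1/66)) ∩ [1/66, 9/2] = [1/66, 4/5)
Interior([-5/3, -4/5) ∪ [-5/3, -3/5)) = (-5/3, -3/5)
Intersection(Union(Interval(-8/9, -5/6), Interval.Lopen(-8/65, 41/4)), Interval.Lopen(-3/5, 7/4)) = Interval.Lopen(-8/65, 7/4)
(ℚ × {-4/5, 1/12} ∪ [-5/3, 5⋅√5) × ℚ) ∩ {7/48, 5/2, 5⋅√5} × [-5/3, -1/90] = {7/48, 5/2} × (ℚ ∩ [-5/3, -1/90])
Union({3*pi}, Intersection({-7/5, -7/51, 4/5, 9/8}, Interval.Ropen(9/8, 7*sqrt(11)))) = {9/8, 3*pi}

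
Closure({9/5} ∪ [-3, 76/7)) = [-3, 76/7]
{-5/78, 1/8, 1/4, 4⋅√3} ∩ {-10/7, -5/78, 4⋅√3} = {-5/78, 4⋅√3}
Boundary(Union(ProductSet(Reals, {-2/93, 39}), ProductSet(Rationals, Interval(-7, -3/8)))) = ProductSet(Reals, Union({-2/93, 39}, Interval(-7, -3/8)))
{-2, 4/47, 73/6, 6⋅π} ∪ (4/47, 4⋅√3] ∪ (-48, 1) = (-48, 4⋅√3] ∪ {73/6, 6⋅π}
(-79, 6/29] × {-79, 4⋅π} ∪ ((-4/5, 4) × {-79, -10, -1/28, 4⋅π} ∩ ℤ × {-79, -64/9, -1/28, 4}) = ({0, 1, 2, 3} × {-79, -1/28}) ∪ ((-79, 6/29] × {-79, 4⋅π})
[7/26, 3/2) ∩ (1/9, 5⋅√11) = [7/26, 3/2)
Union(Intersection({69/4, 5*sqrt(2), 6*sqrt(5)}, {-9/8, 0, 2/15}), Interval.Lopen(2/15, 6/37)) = Interval.Lopen(2/15, 6/37)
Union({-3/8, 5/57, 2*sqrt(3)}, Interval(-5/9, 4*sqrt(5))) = Interval(-5/9, 4*sqrt(5))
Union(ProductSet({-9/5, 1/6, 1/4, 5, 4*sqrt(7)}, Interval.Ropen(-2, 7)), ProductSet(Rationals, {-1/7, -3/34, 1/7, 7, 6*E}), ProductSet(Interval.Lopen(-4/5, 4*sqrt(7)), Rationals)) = Union(ProductSet({-9/5, 1/6, 1/4, 5, 4*sqrt(7)}, Interval.Ropen(-2, 7)), ProductSet(Interval.Lopen(-4/5, 4*sqrt(7)), Rationals), ProductSet(Rationals, {-1/7, -3/34, 1/7, 7, 6*E}))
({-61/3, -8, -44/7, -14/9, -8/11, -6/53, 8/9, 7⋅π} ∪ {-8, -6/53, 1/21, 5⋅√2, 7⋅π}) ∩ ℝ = {-61/3, -8, -44/7, -14/9, -8/11, -6/53, 1/21, 8/9, 5⋅√2, 7⋅π}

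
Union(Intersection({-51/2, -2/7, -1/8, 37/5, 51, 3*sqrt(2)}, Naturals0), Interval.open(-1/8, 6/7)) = Union({51}, Interval.open(-1/8, 6/7))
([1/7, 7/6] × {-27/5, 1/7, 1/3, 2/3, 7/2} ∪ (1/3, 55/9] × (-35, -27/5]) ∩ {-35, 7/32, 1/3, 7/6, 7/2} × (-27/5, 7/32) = {7/32, 1/3, 7/6} × {1/7}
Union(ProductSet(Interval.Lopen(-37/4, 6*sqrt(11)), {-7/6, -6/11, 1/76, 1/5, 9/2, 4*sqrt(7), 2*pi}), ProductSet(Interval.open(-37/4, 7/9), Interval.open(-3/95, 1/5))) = Union(ProductSet(Interval.open(-37/4, 7/9), Interval.open(-3/95, 1/5)), ProductSet(Interval.Lopen(-37/4, 6*sqrt(11)), {-7/6, -6/11, 1/76, 1/5, 9/2, 4*sqrt(7), 2*pi}))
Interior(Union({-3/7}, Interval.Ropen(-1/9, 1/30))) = Interval.open(-1/9, 1/30)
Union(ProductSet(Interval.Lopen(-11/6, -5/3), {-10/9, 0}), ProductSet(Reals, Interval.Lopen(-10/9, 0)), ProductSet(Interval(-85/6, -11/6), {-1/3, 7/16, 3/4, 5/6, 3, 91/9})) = Union(ProductSet(Interval(-85/6, -11/6), {-1/3, 7/16, 3/4, 5/6, 3, 91/9}), ProductSet(Interval.Lopen(-11/6, -5/3), {-10/9, 0}), ProductSet(Reals, Interval.Lopen(-10/9, 0)))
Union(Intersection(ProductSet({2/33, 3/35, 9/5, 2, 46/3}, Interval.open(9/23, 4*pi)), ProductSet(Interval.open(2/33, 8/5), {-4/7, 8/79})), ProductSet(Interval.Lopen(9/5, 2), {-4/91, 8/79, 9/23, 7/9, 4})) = ProductSet(Interval.Lopen(9/5, 2), {-4/91, 8/79, 9/23, 7/9, 4})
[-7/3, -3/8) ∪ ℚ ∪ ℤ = ℚ ∪ [-7/3, -3/8]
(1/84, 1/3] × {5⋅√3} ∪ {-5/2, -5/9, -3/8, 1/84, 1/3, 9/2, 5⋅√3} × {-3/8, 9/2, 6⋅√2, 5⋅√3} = ((1/84, 1/3] × {5⋅√3}) ∪ ({-5/2, -5/9, -3/8, 1/84, 1/3, 9/2, 5⋅√3} × {-3/8, 9/2, 6⋅√2, 5⋅√3})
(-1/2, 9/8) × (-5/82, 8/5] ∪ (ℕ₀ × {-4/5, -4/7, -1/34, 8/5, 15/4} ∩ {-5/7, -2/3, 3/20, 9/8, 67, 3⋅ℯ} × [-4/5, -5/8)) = ({67} × {-4/5}) ∪ ((-1/2, 9/8) × (-5/82, 8/5])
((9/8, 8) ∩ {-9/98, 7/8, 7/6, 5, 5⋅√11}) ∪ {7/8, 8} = {7/8, 7/6, 5, 8}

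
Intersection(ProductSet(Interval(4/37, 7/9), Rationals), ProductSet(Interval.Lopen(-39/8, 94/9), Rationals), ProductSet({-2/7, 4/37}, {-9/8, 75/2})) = ProductSet({4/37}, {-9/8, 75/2})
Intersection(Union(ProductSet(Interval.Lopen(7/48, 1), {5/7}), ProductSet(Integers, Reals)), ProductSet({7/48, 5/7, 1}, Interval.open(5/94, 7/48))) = ProductSet({1}, Interval.open(5/94, 7/48))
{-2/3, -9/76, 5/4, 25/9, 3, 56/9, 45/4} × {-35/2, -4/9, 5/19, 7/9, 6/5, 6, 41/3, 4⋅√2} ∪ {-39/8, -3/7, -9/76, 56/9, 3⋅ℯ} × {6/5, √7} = ({-39/8, -3/7, -9/76, 56/9, 3⋅ℯ} × {6/5, √7}) ∪ ({-2/3, -9/76, 5/4, 25/9, 3, 56/9, 45/4} × {-35/2, -4/9, 5/19, 7/9, 6/5, 6, 41/3, 4⋅√2})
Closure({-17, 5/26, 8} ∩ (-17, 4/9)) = {5/26}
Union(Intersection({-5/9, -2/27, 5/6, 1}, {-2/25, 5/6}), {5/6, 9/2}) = {5/6, 9/2}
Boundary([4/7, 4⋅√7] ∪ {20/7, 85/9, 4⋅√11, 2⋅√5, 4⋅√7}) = {4/7, 4⋅√11, 4⋅√7}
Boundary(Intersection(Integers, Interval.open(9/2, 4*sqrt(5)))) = Range(5, 9, 1)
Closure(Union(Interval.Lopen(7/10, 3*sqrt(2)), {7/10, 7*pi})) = Union({7*pi}, Interval(7/10, 3*sqrt(2)))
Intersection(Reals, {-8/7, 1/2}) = {-8/7, 1/2}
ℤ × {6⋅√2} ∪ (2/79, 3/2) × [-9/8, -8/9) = (ℤ × {6⋅√2}) ∪ ((2/79, 3/2) × [-9/8, -8/9))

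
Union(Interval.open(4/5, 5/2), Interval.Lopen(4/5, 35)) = Interval.Lopen(4/5, 35)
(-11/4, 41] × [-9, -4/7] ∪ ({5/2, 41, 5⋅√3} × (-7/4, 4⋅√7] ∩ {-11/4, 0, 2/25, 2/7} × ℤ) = (-11/4, 41] × [-9, -4/7]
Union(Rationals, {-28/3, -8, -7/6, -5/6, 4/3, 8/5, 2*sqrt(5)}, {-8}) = Union({2*sqrt(5)}, Rationals)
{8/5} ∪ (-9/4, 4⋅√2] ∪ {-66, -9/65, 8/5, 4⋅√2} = {-66} ∪ (-9/4, 4⋅√2]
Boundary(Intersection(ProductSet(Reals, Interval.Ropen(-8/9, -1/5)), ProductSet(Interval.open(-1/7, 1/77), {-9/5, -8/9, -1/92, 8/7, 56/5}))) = ProductSet(Interval(-1/7, 1/77), {-8/9})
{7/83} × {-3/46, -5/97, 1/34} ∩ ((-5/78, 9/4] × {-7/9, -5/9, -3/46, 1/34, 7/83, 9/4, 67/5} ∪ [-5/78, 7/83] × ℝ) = {7/83} × {-3/46, -5/97, 1/34}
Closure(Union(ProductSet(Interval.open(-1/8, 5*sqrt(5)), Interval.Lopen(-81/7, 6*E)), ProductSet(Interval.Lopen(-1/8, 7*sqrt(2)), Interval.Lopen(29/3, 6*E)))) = Union(ProductSet({-1/8, 5*sqrt(5)}, Interval(-81/7, 6*E)), ProductSet(Interval(-1/8, 5*sqrt(5)), {-81/7, 6*E}), ProductSet(Interval.open(-1/8, 5*sqrt(5)), Interval.Lopen(-81/7, 6*E)))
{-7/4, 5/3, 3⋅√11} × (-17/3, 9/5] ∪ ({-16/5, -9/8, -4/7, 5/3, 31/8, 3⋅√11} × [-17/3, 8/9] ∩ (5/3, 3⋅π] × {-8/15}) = ({31/8} × {-8/15}) ∪ ({-7/4, 5/3, 3⋅√11} × (-17/3, 9/5])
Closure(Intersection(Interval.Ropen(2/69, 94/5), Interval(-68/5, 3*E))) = Interval(2/69, 3*E)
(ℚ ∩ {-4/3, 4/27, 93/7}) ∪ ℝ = ℝ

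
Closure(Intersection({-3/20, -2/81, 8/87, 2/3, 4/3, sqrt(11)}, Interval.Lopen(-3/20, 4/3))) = {-2/81, 8/87, 2/3, 4/3}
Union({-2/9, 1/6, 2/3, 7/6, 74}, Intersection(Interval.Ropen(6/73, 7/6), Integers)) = Union({-2/9, 1/6, 2/3, 7/6, 74}, Range(1, 2, 1))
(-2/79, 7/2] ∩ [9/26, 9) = [9/26, 7/2]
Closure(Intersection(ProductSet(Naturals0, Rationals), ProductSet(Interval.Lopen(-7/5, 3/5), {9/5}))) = ProductSet(Range(0, 1, 1), {9/5})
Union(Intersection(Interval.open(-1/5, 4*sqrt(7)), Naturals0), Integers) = Integers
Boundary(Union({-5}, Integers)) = Integers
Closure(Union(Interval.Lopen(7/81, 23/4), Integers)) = Union(Integers, Interval(7/81, 23/4))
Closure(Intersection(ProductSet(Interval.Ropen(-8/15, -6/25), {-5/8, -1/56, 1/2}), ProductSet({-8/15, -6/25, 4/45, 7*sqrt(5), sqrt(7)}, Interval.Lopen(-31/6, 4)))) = ProductSet({-8/15}, {-5/8, -1/56, 1/2})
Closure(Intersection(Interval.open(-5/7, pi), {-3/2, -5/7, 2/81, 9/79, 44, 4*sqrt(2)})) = {2/81, 9/79}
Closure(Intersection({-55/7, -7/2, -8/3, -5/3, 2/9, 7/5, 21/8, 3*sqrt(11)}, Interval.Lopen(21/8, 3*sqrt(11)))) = {3*sqrt(11)}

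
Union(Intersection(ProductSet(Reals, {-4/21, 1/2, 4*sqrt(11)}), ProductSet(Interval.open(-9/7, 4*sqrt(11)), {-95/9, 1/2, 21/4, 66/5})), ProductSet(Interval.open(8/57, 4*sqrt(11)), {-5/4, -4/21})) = Union(ProductSet(Interval.open(-9/7, 4*sqrt(11)), {1/2}), ProductSet(Interval.open(8/57, 4*sqrt(11)), {-5/4, -4/21}))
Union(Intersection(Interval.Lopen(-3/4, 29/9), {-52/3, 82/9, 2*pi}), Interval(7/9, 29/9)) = Interval(7/9, 29/9)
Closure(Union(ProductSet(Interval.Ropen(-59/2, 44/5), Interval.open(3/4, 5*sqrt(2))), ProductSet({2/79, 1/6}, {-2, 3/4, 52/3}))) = Union(ProductSet({-59/2, 44/5}, Interval(3/4, 5*sqrt(2))), ProductSet({2/79, 1/6}, {-2, 3/4, 52/3}), ProductSet(Interval(-59/2, 44/5), {3/4, 5*sqrt(2)}), ProductSet(Interval.Ropen(-59/2, 44/5), Interval.open(3/4, 5*sqrt(2))))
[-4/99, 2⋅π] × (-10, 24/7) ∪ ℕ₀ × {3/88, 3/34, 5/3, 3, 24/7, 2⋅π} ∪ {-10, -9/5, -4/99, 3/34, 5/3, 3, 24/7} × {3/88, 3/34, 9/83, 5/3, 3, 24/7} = (ℕ₀ × {3/88, 3/34, 5/3, 3, 24/7, 2⋅π}) ∪ ([-4/99, 2⋅π] × (-10, 24/7)) ∪ ({-10, -9/5, -4/99, 3/34, 5/3, 3, 24/7} × {3/88, 3/34, 9/83, 5/3, 3, 24/7})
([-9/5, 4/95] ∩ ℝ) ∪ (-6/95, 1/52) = [-9/5, 4/95]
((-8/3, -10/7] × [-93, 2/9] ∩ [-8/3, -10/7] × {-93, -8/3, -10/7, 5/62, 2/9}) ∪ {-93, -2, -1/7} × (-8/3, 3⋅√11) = ((-8/3, -10/7] × {-93, -8/3, -10/7, 5/62, 2/9}) ∪ ({-93, -2, -1/7} × (-8/3, 3⋅√11))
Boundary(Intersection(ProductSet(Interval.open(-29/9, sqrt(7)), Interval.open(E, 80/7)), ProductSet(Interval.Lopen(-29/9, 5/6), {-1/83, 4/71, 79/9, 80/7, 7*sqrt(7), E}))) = ProductSet(Interval(-29/9, 5/6), {79/9})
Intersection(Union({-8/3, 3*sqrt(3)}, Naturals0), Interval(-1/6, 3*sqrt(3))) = Union({3*sqrt(3)}, Range(0, 6, 1))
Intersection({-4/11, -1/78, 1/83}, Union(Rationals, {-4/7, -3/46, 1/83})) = {-4/11, -1/78, 1/83}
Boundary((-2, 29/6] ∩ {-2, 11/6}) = {11/6}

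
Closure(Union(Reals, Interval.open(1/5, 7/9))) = Interval(-oo, oo)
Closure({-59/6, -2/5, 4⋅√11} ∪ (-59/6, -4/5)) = [-59/6, -4/5] ∪ {-2/5, 4⋅√11}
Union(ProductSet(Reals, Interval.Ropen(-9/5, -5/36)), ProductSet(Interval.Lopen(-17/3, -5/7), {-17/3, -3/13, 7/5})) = Union(ProductSet(Interval.Lopen(-17/3, -5/7), {-17/3, -3/13, 7/5}), ProductSet(Reals, Interval.Ropen(-9/5, -5/36)))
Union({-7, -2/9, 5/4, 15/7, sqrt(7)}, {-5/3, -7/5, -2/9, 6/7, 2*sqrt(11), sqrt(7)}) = {-7, -5/3, -7/5, -2/9, 6/7, 5/4, 15/7, 2*sqrt(11), sqrt(7)}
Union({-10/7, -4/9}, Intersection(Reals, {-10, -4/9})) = {-10, -10/7, -4/9}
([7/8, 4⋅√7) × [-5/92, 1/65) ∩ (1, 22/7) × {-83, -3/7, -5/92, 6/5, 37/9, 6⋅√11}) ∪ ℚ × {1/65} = (ℚ × {1/65}) ∪ ((1, 22/7) × {-5/92})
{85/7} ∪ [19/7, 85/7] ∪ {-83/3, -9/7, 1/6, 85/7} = {-83/3, -9/7, 1/6} ∪ [19/7, 85/7]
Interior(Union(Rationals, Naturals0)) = EmptySet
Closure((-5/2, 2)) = [-5/2, 2]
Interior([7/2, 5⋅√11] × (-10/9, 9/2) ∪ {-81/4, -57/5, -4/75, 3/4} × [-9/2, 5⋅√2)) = (7/2, 5⋅√11) × (-10/9, 9/2)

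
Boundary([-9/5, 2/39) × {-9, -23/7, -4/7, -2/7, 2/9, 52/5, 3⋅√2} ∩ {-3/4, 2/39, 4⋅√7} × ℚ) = {-3/4} × {-9, -23/7, -4/7, -2/7, 2/9, 52/5}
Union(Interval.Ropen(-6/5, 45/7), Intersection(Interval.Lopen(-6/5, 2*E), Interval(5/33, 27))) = Interval.Ropen(-6/5, 45/7)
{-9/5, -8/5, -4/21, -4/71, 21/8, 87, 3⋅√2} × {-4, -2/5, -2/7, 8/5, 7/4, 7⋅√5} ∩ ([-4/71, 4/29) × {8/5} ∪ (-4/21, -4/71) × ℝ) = {-4/71} × {8/5}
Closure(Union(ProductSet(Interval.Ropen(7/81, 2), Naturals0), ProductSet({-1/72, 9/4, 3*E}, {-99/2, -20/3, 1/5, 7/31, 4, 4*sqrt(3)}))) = Union(ProductSet({-1/72, 9/4, 3*E}, {-99/2, -20/3, 1/5, 7/31, 4, 4*sqrt(3)}), ProductSet(Interval(7/81, 2), Naturals0))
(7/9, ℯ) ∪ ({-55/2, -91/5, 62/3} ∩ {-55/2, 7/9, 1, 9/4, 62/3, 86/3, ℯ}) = {-55/2, 62/3} ∪ (7/9, ℯ)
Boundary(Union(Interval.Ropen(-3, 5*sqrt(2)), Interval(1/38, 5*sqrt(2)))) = {-3, 5*sqrt(2)}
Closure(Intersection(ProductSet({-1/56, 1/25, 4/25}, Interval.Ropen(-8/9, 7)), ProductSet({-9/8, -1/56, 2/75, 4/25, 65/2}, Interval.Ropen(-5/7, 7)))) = ProductSet({-1/56, 4/25}, Interval(-5/7, 7))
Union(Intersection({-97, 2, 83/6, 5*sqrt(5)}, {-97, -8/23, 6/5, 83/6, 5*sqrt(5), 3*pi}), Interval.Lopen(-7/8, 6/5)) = Union({-97, 83/6, 5*sqrt(5)}, Interval.Lopen(-7/8, 6/5))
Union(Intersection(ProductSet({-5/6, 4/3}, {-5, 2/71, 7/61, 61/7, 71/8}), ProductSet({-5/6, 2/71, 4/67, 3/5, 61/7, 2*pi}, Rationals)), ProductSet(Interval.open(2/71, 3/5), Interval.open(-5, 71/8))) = Union(ProductSet({-5/6}, {-5, 2/71, 7/61, 61/7, 71/8}), ProductSet(Interval.open(2/71, 3/5), Interval.open(-5, 71/8)))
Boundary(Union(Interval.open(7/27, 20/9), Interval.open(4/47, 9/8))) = {4/47, 20/9}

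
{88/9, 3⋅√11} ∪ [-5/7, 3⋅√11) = [-5/7, 3⋅√11]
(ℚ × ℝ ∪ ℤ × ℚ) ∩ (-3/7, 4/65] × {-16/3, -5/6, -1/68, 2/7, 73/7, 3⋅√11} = (ℚ ∩ (-3/7, 4/65]) × {-16/3, -5/6, -1/68, 2/7, 73/7, 3⋅√11}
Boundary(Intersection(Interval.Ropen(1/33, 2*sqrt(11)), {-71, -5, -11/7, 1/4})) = {1/4}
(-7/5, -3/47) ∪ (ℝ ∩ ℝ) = (-∞, ∞)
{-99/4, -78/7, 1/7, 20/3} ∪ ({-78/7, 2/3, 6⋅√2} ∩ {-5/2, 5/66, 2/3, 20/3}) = {-99/4, -78/7, 1/7, 2/3, 20/3}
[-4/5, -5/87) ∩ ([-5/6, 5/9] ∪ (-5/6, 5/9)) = [-4/5, -5/87)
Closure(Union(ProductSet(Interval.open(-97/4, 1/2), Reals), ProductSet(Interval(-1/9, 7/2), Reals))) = ProductSet(Interval(-97/4, 7/2), Reals)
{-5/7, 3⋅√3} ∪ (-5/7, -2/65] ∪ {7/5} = [-5/7, -2/65] ∪ {7/5, 3⋅√3}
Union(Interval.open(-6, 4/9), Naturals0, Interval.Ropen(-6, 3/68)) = Union(Interval.Ropen(-6, 4/9), Naturals0)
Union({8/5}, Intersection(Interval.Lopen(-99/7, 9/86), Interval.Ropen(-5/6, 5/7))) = Union({8/5}, Interval(-5/6, 9/86))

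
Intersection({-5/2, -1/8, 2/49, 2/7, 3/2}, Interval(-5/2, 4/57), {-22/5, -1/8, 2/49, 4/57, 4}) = {-1/8, 2/49}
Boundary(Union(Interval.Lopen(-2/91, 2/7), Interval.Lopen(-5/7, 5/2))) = {-5/7, 5/2}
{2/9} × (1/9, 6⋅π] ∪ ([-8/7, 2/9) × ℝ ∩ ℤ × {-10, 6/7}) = ({-1, 0} × {-10, 6/7}) ∪ ({2/9} × (1/9, 6⋅π])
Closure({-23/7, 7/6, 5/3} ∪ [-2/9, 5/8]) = {-23/7, 7/6, 5/3} ∪ [-2/9, 5/8]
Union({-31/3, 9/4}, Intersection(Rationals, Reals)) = Rationals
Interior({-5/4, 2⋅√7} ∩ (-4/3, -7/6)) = ∅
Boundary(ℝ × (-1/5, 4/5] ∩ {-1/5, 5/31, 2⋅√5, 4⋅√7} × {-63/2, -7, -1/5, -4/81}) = {-1/5, 5/31, 2⋅√5, 4⋅√7} × {-4/81}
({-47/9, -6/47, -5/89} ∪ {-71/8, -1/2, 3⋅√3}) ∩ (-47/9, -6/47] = {-1/2, -6/47}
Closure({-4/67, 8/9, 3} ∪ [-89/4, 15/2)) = [-89/4, 15/2]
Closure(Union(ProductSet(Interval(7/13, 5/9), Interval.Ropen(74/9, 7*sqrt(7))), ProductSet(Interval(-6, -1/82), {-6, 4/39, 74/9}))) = Union(ProductSet(Interval(-6, -1/82), {-6, 4/39, 74/9}), ProductSet(Interval(7/13, 5/9), Interval(74/9, 7*sqrt(7))))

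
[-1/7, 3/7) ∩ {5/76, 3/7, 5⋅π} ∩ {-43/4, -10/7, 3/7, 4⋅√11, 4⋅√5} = ∅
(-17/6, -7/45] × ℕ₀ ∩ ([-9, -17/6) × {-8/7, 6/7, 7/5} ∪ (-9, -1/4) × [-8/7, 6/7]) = (-17/6, -1/4) × {0}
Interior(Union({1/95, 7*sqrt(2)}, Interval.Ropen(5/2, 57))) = Interval.open(5/2, 57)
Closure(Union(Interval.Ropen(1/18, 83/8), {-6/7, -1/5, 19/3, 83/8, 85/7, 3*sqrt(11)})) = Union({-6/7, -1/5, 85/7}, Interval(1/18, 83/8))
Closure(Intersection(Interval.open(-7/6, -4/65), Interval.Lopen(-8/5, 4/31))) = Interval(-7/6, -4/65)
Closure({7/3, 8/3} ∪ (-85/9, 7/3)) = [-85/9, 7/3] ∪ {8/3}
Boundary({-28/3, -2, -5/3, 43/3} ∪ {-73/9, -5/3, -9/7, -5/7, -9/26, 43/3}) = {-28/3, -73/9, -2, -5/3, -9/7, -5/7, -9/26, 43/3}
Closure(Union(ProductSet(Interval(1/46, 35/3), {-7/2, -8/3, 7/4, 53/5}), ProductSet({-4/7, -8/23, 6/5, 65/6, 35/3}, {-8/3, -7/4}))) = Union(ProductSet({-4/7, -8/23, 6/5, 65/6, 35/3}, {-8/3, -7/4}), ProductSet(Interval(1/46, 35/3), {-7/2, -8/3, 7/4, 53/5}))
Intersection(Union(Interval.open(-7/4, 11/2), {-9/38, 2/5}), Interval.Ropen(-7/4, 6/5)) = Interval.open(-7/4, 6/5)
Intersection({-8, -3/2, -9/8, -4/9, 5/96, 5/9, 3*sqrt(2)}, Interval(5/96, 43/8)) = {5/96, 5/9, 3*sqrt(2)}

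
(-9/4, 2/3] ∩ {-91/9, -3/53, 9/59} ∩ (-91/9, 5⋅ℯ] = {-3/53, 9/59}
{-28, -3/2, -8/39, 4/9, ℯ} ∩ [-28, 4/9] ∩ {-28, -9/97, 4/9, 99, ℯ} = {-28, 4/9}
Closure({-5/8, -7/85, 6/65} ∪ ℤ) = ℤ ∪ {-5/8, -7/85, 6/65}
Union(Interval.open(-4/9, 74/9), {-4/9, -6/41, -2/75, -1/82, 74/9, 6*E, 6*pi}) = Union({6*E, 6*pi}, Interval(-4/9, 74/9))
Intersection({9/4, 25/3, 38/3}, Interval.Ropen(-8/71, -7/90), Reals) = EmptySet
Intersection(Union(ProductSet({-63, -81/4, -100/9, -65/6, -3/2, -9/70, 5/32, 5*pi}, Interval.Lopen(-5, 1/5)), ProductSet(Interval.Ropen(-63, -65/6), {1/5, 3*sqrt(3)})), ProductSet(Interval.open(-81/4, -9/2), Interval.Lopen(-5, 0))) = ProductSet({-100/9, -65/6}, Interval.Lopen(-5, 0))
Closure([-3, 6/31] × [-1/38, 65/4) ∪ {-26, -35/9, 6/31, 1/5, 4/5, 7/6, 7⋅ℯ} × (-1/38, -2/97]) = ([-3, 6/31] × [-1/38, 65/4]) ∪ ({-26, -35/9, 6/31, 1/5, 4/5, 7/6, 7⋅ℯ} × [-1/38, -2/97])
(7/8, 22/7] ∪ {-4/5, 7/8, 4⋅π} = {-4/5, 4⋅π} ∪ [7/8, 22/7]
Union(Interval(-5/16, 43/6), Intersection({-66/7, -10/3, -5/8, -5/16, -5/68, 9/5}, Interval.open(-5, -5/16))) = Union({-10/3, -5/8}, Interval(-5/16, 43/6))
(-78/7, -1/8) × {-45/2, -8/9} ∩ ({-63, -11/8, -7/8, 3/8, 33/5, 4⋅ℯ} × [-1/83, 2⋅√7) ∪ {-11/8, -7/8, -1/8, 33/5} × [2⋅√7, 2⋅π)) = ∅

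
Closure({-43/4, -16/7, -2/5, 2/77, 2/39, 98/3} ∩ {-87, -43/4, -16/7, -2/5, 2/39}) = {-43/4, -16/7, -2/5, 2/39}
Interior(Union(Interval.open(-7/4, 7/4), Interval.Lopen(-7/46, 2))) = Interval.open(-7/4, 2)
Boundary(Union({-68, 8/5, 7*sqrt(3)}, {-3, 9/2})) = {-68, -3, 8/5, 9/2, 7*sqrt(3)}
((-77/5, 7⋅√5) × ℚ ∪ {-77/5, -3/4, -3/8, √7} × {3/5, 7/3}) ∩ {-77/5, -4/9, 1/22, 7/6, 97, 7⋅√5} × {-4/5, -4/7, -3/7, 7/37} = {-4/9, 1/22, 7/6} × {-4/5, -4/7, -3/7, 7/37}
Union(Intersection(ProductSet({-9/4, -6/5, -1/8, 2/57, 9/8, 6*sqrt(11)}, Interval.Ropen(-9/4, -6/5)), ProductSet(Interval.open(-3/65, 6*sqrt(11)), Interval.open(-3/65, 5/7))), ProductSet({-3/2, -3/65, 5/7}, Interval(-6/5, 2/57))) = ProductSet({-3/2, -3/65, 5/7}, Interval(-6/5, 2/57))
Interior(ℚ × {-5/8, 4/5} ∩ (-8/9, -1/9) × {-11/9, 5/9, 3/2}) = ∅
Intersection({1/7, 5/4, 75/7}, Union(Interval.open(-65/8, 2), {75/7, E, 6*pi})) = {1/7, 5/4, 75/7}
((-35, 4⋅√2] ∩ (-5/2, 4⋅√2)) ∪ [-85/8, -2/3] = [-85/8, 4⋅√2)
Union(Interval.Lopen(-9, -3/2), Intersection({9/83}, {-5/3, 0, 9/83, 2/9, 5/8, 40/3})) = Union({9/83}, Interval.Lopen(-9, -3/2))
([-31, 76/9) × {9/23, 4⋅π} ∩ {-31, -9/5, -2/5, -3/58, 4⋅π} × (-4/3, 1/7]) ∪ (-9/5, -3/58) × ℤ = (-9/5, -3/58) × ℤ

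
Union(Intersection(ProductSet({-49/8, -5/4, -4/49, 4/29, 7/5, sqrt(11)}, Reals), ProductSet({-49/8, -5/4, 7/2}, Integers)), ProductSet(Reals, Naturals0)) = Union(ProductSet({-49/8, -5/4}, Integers), ProductSet(Reals, Naturals0))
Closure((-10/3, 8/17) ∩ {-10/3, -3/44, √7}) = {-3/44}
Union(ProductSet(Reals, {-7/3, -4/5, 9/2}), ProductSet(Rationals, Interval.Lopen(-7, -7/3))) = Union(ProductSet(Rationals, Interval.Lopen(-7, -7/3)), ProductSet(Reals, {-7/3, -4/5, 9/2}))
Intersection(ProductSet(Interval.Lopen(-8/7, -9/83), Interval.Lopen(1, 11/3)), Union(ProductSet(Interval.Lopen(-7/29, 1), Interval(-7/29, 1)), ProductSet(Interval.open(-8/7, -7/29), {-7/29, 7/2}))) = ProductSet(Interval.open(-8/7, -7/29), {7/2})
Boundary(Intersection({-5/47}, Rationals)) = {-5/47}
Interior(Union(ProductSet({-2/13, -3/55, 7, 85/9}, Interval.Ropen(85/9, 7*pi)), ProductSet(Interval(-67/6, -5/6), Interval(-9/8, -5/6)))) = ProductSet(Interval.open(-67/6, -5/6), Interval.open(-9/8, -5/6))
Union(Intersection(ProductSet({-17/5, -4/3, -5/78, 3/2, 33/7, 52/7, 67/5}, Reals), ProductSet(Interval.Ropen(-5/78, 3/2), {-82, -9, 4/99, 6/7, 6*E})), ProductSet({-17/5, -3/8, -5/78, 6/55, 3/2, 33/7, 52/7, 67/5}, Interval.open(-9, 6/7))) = Union(ProductSet({-5/78}, {-82, -9, 4/99, 6/7, 6*E}), ProductSet({-17/5, -3/8, -5/78, 6/55, 3/2, 33/7, 52/7, 67/5}, Interval.open(-9, 6/7)))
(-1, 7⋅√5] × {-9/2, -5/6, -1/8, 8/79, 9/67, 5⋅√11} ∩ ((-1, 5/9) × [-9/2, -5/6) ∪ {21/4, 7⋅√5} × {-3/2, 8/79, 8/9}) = ((-1, 5/9) × {-9/2}) ∪ ({21/4, 7⋅√5} × {8/79})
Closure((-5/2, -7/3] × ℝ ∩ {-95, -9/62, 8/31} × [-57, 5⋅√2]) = ∅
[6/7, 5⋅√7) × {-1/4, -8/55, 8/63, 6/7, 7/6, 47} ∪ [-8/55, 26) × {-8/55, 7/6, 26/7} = ([-8/55, 26) × {-8/55, 7/6, 26/7}) ∪ ([6/7, 5⋅√7) × {-1/4, -8/55, 8/63, 6/7, 7/6, 47})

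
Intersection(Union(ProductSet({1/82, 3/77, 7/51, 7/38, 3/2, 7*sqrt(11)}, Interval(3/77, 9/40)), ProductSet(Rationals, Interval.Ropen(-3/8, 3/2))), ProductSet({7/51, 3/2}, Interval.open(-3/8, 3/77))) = ProductSet({7/51, 3/2}, Interval.open(-3/8, 3/77))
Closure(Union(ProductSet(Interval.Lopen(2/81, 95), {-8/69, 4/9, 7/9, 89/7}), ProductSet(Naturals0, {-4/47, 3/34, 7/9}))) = Union(ProductSet(Interval(2/81, 95), {-8/69, 4/9, 7/9, 89/7}), ProductSet(Naturals0, {-4/47, 3/34, 7/9}))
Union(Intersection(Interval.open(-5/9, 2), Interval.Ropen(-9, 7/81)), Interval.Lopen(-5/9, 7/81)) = Interval.Lopen(-5/9, 7/81)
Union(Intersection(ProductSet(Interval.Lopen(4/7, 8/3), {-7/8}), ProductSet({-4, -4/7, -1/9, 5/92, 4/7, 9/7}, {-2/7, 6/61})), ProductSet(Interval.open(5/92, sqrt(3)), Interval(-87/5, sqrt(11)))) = ProductSet(Interval.open(5/92, sqrt(3)), Interval(-87/5, sqrt(11)))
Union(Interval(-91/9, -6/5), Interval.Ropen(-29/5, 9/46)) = Interval.Ropen(-91/9, 9/46)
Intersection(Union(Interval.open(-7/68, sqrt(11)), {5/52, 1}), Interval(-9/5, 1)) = Interval.Lopen(-7/68, 1)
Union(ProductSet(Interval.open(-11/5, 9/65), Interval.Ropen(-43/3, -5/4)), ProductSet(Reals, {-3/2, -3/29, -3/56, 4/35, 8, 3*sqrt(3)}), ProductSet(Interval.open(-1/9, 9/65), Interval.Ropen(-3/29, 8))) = Union(ProductSet(Interval.open(-11/5, 9/65), Interval.Ropen(-43/3, -5/4)), ProductSet(Interval.open(-1/9, 9/65), Interval.Ropen(-3/29, 8)), ProductSet(Reals, {-3/2, -3/29, -3/56, 4/35, 8, 3*sqrt(3)}))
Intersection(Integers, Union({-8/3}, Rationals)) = Integers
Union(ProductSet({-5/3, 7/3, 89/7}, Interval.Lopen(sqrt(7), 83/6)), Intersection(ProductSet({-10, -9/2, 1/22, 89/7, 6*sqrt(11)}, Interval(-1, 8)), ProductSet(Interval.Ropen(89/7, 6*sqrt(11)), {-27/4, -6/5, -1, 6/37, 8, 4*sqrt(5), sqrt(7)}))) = Union(ProductSet({89/7}, {-1, 6/37, 8, sqrt(7)}), ProductSet({-5/3, 7/3, 89/7}, Interval.Lopen(sqrt(7), 83/6)))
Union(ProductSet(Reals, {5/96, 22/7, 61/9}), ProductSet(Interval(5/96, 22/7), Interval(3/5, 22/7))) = Union(ProductSet(Interval(5/96, 22/7), Interval(3/5, 22/7)), ProductSet(Reals, {5/96, 22/7, 61/9}))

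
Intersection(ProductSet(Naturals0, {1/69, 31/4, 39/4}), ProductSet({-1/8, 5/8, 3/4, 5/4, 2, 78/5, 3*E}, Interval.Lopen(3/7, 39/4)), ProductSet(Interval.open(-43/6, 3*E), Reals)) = ProductSet({2}, {31/4, 39/4})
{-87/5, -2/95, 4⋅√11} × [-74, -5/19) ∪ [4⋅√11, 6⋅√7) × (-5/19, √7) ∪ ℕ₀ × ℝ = (ℕ₀ × ℝ) ∪ ({-87/5, -2/95, 4⋅√11} × [-74, -5/19)) ∪ ([4⋅√11, 6⋅√7) × (-5/19, √7))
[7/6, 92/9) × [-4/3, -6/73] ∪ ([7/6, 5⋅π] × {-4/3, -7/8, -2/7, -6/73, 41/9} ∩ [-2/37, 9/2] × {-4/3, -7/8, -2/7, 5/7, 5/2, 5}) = [7/6, 92/9) × [-4/3, -6/73]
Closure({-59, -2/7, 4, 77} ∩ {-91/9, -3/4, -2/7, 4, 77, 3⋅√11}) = {-2/7, 4, 77}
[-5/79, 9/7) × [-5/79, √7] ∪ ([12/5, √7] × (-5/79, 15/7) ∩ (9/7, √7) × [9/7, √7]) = ([-5/79, 9/7) × [-5/79, √7]) ∪ ([12/5, √7) × [9/7, 15/7))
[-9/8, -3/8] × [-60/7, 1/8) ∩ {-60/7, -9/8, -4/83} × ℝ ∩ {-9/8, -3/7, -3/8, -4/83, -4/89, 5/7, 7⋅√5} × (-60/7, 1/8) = {-9/8} × (-60/7, 1/8)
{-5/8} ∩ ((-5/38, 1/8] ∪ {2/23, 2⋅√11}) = ∅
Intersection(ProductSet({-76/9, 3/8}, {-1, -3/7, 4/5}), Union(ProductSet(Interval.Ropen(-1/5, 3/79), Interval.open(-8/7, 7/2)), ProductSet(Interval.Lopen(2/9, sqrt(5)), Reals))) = ProductSet({3/8}, {-1, -3/7, 4/5})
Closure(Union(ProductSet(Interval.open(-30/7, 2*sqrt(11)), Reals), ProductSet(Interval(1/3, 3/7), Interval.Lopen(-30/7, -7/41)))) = ProductSet(Interval(-30/7, 2*sqrt(11)), Reals)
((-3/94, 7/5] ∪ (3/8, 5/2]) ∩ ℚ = ℚ ∩ (-3/94, 5/2]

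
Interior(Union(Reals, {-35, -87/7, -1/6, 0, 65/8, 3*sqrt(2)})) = Reals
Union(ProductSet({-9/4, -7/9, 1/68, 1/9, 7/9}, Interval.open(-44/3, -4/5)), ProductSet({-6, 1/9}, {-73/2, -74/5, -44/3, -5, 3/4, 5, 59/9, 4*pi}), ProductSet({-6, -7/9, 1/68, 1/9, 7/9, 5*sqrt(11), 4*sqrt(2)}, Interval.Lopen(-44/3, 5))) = Union(ProductSet({-6, 1/9}, {-73/2, -74/5, -44/3, -5, 3/4, 5, 59/9, 4*pi}), ProductSet({-9/4, -7/9, 1/68, 1/9, 7/9}, Interval.open(-44/3, -4/5)), ProductSet({-6, -7/9, 1/68, 1/9, 7/9, 5*sqrt(11), 4*sqrt(2)}, Interval.Lopen(-44/3, 5)))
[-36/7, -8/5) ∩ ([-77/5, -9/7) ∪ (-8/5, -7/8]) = [-36/7, -8/5)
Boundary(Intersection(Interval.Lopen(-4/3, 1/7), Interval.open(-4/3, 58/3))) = {-4/3, 1/7}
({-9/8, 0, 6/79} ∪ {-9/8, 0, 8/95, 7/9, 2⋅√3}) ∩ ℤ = {0}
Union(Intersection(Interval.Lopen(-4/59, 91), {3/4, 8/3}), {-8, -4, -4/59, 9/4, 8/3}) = {-8, -4, -4/59, 3/4, 9/4, 8/3}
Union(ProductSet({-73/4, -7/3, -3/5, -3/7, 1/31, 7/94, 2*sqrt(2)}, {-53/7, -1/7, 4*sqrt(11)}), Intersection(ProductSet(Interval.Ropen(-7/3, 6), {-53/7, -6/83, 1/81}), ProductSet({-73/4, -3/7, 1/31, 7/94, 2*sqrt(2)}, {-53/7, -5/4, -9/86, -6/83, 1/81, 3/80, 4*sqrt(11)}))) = Union(ProductSet({-3/7, 1/31, 7/94, 2*sqrt(2)}, {-53/7, -6/83, 1/81}), ProductSet({-73/4, -7/3, -3/5, -3/7, 1/31, 7/94, 2*sqrt(2)}, {-53/7, -1/7, 4*sqrt(11)}))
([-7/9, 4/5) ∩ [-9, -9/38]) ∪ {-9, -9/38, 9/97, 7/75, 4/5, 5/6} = {-9, 9/97, 7/75, 4/5, 5/6} ∪ [-7/9, -9/38]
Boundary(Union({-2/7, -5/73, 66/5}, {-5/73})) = {-2/7, -5/73, 66/5}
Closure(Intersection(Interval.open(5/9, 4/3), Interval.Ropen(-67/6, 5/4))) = Interval(5/9, 5/4)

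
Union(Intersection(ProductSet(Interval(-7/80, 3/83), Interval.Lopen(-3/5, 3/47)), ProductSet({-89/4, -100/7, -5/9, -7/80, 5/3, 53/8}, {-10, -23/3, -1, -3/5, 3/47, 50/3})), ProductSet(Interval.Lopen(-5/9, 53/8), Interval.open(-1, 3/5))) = ProductSet(Interval.Lopen(-5/9, 53/8), Interval.open(-1, 3/5))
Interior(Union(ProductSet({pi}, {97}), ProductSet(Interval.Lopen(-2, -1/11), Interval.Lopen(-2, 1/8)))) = ProductSet(Interval.open(-2, -1/11), Interval.open(-2, 1/8))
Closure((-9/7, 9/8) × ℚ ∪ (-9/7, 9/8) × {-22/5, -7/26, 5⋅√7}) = [-9/7, 9/8] × ℝ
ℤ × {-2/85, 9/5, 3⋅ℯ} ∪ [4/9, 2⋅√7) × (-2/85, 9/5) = (ℤ × {-2/85, 9/5, 3⋅ℯ}) ∪ ([4/9, 2⋅√7) × (-2/85, 9/5))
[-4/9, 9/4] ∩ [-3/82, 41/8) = [-3/82, 9/4]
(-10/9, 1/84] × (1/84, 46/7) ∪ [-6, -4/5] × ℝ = ([-6, -4/5] × ℝ) ∪ ((-10/9, 1/84] × (1/84, 46/7))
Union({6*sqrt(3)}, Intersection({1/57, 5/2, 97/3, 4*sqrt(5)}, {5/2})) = {5/2, 6*sqrt(3)}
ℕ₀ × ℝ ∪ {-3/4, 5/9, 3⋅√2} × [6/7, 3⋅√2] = (ℕ₀ × ℝ) ∪ ({-3/4, 5/9, 3⋅√2} × [6/7, 3⋅√2])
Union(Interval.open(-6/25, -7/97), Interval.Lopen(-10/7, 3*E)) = Interval.Lopen(-10/7, 3*E)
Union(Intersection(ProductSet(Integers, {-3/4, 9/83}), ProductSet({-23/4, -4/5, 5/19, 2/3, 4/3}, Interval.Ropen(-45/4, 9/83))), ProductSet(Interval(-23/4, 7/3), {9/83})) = ProductSet(Interval(-23/4, 7/3), {9/83})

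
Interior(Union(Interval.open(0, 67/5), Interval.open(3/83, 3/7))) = Interval.open(0, 67/5)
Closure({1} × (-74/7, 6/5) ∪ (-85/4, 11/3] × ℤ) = ([-85/4, 11/3] × ℤ) ∪ ({1} × [-74/7, 6/5])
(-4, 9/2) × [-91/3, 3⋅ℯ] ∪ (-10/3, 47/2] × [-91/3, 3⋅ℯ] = (-4, 47/2] × [-91/3, 3⋅ℯ]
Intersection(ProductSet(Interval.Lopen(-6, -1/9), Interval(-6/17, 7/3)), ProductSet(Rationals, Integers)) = ProductSet(Intersection(Interval.Lopen(-6, -1/9), Rationals), Range(0, 3, 1))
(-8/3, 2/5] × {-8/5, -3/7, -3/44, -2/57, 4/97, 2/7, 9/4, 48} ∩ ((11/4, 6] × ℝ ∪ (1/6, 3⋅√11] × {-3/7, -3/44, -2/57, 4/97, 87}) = (1/6, 2/5] × {-3/7, -3/44, -2/57, 4/97}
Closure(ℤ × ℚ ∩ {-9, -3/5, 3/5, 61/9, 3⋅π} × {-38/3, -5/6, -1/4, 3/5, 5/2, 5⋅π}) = {-9} × {-38/3, -5/6, -1/4, 3/5, 5/2}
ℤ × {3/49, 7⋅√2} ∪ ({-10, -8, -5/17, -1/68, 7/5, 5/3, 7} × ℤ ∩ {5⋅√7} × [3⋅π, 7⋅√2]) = ℤ × {3/49, 7⋅√2}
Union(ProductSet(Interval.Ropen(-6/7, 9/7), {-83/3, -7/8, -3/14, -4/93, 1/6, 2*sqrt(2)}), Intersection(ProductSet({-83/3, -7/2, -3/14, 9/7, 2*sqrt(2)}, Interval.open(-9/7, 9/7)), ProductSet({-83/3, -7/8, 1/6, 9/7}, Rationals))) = Union(ProductSet({-83/3, 9/7}, Intersection(Interval.open(-9/7, 9/7), Rationals)), ProductSet(Interval.Ropen(-6/7, 9/7), {-83/3, -7/8, -3/14, -4/93, 1/6, 2*sqrt(2)}))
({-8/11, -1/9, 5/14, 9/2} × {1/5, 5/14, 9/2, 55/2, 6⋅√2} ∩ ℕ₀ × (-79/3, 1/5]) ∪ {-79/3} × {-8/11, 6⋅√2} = {-79/3} × {-8/11, 6⋅√2}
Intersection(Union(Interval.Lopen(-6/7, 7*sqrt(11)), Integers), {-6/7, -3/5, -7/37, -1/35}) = {-3/5, -7/37, -1/35}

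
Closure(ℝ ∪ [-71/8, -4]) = (-∞, ∞)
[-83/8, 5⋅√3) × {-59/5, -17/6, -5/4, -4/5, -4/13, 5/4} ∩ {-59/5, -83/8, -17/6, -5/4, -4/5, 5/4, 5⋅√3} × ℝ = {-83/8, -17/6, -5/4, -4/5, 5/4} × {-59/5, -17/6, -5/4, -4/5, -4/13, 5/4}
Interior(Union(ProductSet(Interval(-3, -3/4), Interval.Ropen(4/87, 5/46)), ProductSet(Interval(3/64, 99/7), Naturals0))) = ProductSet(Interval.open(-3, -3/4), Interval.open(4/87, 5/46))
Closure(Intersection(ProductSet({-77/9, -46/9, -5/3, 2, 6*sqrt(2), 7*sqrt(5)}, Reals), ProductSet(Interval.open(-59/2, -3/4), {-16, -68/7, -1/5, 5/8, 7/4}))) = ProductSet({-77/9, -46/9, -5/3}, {-16, -68/7, -1/5, 5/8, 7/4})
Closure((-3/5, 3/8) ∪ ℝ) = (-∞, ∞)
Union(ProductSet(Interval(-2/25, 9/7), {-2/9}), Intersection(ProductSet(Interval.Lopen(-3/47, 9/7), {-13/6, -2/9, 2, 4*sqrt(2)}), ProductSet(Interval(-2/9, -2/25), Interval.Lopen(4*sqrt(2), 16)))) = ProductSet(Interval(-2/25, 9/7), {-2/9})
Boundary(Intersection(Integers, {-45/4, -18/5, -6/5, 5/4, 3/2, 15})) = {15}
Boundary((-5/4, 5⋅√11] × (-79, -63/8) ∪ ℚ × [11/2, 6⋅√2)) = ({-5/4, 5⋅√11} × [-79, -63/8]) ∪ ([-5/4, 5⋅√11] × {-79, -63/8}) ∪ ((-∞, ∞) × [11/2, 6⋅√2])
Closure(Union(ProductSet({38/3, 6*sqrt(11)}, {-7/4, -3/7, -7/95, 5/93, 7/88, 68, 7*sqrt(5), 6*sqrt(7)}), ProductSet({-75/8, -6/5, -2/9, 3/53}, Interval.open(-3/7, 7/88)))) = Union(ProductSet({38/3, 6*sqrt(11)}, {-7/4, -3/7, -7/95, 5/93, 7/88, 68, 7*sqrt(5), 6*sqrt(7)}), ProductSet({-75/8, -6/5, -2/9, 3/53}, Interval(-3/7, 7/88)))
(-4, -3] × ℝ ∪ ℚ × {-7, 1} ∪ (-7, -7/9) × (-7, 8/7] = (ℚ × {-7, 1}) ∪ ((-4, -3] × ℝ) ∪ ((-7, -7/9) × (-7, 8/7])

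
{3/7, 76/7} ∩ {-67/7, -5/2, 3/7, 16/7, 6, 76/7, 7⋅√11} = {3/7, 76/7}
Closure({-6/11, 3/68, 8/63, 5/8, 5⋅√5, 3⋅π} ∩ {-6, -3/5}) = ∅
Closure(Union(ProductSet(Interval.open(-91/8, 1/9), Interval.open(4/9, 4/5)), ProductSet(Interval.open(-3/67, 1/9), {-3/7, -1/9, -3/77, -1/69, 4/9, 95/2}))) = Union(ProductSet({-91/8, 1/9}, Interval(4/9, 4/5)), ProductSet(Interval(-91/8, 1/9), {4/9, 4/5}), ProductSet(Interval.open(-91/8, 1/9), Interval.open(4/9, 4/5)), ProductSet(Interval(-3/67, 1/9), {-3/7, -1/9, -3/77, -1/69, 4/9, 95/2}))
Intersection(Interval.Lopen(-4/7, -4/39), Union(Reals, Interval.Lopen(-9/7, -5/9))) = Interval.Lopen(-4/7, -4/39)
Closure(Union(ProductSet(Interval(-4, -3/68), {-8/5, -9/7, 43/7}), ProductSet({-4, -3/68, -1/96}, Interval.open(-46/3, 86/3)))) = Union(ProductSet({-4, -3/68, -1/96}, Interval(-46/3, 86/3)), ProductSet(Interval(-4, -3/68), {-8/5, -9/7, 43/7}))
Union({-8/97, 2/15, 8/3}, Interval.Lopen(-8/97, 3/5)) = Union({8/3}, Interval(-8/97, 3/5))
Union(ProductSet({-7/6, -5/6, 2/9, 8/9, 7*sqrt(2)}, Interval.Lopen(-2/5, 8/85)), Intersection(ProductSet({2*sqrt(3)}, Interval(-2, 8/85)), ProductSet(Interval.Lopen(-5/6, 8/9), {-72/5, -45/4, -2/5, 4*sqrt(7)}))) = ProductSet({-7/6, -5/6, 2/9, 8/9, 7*sqrt(2)}, Interval.Lopen(-2/5, 8/85))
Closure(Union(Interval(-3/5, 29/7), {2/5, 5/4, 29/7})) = Interval(-3/5, 29/7)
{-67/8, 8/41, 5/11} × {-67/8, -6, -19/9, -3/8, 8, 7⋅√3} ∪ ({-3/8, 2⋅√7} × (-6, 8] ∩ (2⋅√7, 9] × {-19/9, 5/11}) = {-67/8, 8/41, 5/11} × {-67/8, -6, -19/9, -3/8, 8, 7⋅√3}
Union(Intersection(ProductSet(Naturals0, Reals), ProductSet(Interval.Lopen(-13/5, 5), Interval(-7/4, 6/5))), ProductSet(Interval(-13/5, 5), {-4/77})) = Union(ProductSet(Interval(-13/5, 5), {-4/77}), ProductSet(Range(0, 6, 1), Interval(-7/4, 6/5)))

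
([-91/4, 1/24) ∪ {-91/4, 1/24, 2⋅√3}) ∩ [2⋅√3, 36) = {2⋅√3}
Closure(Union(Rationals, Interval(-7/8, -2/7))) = Union(Interval(-oo, oo), Rationals)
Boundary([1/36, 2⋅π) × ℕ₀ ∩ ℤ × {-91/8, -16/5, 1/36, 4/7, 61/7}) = ∅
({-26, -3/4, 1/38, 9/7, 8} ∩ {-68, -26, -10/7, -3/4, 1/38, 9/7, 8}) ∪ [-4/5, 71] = {-26} ∪ [-4/5, 71]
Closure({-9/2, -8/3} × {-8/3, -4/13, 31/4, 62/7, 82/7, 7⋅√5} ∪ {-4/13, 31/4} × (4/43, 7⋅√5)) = ({-4/13, 31/4} × [4/43, 7⋅√5]) ∪ ({-9/2, -8/3} × {-8/3, -4/13, 31/4, 62/7, 82/7, 7⋅√5})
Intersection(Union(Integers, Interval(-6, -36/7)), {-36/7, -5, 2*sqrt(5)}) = {-36/7, -5}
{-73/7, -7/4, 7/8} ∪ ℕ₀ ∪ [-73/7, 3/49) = [-73/7, 3/49) ∪ ℕ₀ ∪ {7/8}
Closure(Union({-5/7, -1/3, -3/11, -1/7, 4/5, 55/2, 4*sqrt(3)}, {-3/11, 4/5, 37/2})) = {-5/7, -1/3, -3/11, -1/7, 4/5, 37/2, 55/2, 4*sqrt(3)}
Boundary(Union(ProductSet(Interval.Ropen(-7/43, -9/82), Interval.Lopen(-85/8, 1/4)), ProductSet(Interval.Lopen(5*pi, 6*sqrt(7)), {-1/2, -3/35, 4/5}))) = Union(ProductSet({-7/43, -9/82}, Interval(-85/8, 1/4)), ProductSet(Interval(-7/43, -9/82), {-85/8, 1/4}), ProductSet(Interval(5*pi, 6*sqrt(7)), {-1/2, -3/35, 4/5}))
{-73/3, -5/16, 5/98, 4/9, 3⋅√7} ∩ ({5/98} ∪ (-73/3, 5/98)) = {-5/16, 5/98}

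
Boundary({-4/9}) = {-4/9}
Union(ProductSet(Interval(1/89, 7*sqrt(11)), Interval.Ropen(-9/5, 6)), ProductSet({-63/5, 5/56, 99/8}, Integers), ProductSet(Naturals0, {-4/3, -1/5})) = Union(ProductSet({-63/5, 5/56, 99/8}, Integers), ProductSet(Interval(1/89, 7*sqrt(11)), Interval.Ropen(-9/5, 6)), ProductSet(Naturals0, {-4/3, -1/5}))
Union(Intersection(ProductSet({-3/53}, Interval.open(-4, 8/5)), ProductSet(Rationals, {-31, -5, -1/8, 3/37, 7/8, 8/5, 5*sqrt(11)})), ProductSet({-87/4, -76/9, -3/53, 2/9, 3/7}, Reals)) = ProductSet({-87/4, -76/9, -3/53, 2/9, 3/7}, Reals)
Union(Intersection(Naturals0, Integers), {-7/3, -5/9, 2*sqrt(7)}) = Union({-7/3, -5/9, 2*sqrt(7)}, Naturals0)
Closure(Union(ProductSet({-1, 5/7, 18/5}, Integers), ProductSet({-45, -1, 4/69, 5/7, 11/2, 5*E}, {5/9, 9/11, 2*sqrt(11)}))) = Union(ProductSet({-1, 5/7, 18/5}, Integers), ProductSet({-45, -1, 4/69, 5/7, 11/2, 5*E}, {5/9, 9/11, 2*sqrt(11)}))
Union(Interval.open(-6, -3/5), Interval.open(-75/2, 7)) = Interval.open(-75/2, 7)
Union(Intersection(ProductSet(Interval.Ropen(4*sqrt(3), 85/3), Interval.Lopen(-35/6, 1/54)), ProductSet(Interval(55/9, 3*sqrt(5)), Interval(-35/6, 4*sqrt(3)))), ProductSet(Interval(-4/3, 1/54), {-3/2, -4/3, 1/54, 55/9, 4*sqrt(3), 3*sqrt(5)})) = ProductSet(Interval(-4/3, 1/54), {-3/2, -4/3, 1/54, 55/9, 4*sqrt(3), 3*sqrt(5)})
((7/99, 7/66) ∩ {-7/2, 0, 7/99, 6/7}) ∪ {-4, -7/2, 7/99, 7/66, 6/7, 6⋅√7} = {-4, -7/2, 7/99, 7/66, 6/7, 6⋅√7}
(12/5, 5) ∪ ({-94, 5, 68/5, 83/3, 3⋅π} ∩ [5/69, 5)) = (12/5, 5)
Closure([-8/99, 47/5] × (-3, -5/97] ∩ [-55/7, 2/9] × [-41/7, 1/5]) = [-8/99, 2/9] × [-3, -5/97]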